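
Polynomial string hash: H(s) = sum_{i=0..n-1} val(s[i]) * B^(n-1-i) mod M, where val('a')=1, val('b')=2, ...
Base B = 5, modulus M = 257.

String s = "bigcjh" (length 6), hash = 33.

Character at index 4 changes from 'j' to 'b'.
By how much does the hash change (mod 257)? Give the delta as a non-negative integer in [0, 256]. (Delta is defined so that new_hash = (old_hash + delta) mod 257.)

Delta formula: (val(new) - val(old)) * B^(n-1-k) mod M
  val('b') - val('j') = 2 - 10 = -8
  B^(n-1-k) = 5^1 mod 257 = 5
  Delta = -8 * 5 mod 257 = 217

Answer: 217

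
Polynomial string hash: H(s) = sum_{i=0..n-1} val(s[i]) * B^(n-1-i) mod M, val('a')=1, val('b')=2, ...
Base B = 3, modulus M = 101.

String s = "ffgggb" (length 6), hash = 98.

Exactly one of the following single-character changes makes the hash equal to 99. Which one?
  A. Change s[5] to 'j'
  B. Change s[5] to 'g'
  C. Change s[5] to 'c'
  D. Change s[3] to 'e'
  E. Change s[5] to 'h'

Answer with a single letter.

Answer: C

Derivation:
Option A: s[5]='b'->'j', delta=(10-2)*3^0 mod 101 = 8, hash=98+8 mod 101 = 5
Option B: s[5]='b'->'g', delta=(7-2)*3^0 mod 101 = 5, hash=98+5 mod 101 = 2
Option C: s[5]='b'->'c', delta=(3-2)*3^0 mod 101 = 1, hash=98+1 mod 101 = 99 <-- target
Option D: s[3]='g'->'e', delta=(5-7)*3^2 mod 101 = 83, hash=98+83 mod 101 = 80
Option E: s[5]='b'->'h', delta=(8-2)*3^0 mod 101 = 6, hash=98+6 mod 101 = 3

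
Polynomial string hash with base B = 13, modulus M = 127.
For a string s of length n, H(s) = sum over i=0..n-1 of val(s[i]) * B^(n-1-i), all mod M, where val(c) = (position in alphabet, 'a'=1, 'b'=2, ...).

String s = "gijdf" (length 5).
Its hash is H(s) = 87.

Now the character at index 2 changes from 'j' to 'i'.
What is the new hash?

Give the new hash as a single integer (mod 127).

Answer: 45

Derivation:
val('j') = 10, val('i') = 9
Position k = 2, exponent = n-1-k = 2
B^2 mod M = 13^2 mod 127 = 42
Delta = (9 - 10) * 42 mod 127 = 85
New hash = (87 + 85) mod 127 = 45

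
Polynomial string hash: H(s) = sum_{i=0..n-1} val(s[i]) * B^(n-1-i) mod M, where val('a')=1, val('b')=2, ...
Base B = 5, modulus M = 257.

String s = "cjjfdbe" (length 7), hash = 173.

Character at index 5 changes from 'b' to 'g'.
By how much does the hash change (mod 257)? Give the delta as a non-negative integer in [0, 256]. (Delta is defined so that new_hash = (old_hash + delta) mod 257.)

Answer: 25

Derivation:
Delta formula: (val(new) - val(old)) * B^(n-1-k) mod M
  val('g') - val('b') = 7 - 2 = 5
  B^(n-1-k) = 5^1 mod 257 = 5
  Delta = 5 * 5 mod 257 = 25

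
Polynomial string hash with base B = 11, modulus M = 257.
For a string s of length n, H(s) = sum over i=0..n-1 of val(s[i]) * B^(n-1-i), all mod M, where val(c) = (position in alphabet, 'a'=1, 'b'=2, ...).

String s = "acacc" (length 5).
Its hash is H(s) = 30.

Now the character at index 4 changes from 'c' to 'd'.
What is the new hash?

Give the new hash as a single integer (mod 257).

Answer: 31

Derivation:
val('c') = 3, val('d') = 4
Position k = 4, exponent = n-1-k = 0
B^0 mod M = 11^0 mod 257 = 1
Delta = (4 - 3) * 1 mod 257 = 1
New hash = (30 + 1) mod 257 = 31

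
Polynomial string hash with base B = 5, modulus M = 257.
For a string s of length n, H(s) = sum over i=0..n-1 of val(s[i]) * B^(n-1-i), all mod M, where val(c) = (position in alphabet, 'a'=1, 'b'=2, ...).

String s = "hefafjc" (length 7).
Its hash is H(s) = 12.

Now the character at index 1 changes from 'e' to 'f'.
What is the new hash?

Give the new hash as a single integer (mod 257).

Answer: 53

Derivation:
val('e') = 5, val('f') = 6
Position k = 1, exponent = n-1-k = 5
B^5 mod M = 5^5 mod 257 = 41
Delta = (6 - 5) * 41 mod 257 = 41
New hash = (12 + 41) mod 257 = 53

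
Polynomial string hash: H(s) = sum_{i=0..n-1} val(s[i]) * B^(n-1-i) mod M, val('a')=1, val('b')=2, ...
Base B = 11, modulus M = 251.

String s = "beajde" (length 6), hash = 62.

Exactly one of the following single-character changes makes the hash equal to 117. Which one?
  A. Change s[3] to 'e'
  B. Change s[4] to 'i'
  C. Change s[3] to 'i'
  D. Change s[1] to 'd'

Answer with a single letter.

Answer: B

Derivation:
Option A: s[3]='j'->'e', delta=(5-10)*11^2 mod 251 = 148, hash=62+148 mod 251 = 210
Option B: s[4]='d'->'i', delta=(9-4)*11^1 mod 251 = 55, hash=62+55 mod 251 = 117 <-- target
Option C: s[3]='j'->'i', delta=(9-10)*11^2 mod 251 = 130, hash=62+130 mod 251 = 192
Option D: s[1]='e'->'d', delta=(4-5)*11^4 mod 251 = 168, hash=62+168 mod 251 = 230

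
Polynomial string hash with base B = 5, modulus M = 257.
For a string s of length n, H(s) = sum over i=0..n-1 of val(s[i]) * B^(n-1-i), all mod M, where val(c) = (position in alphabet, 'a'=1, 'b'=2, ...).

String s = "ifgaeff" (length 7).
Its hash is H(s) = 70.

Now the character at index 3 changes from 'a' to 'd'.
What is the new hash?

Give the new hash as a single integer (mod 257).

val('a') = 1, val('d') = 4
Position k = 3, exponent = n-1-k = 3
B^3 mod M = 5^3 mod 257 = 125
Delta = (4 - 1) * 125 mod 257 = 118
New hash = (70 + 118) mod 257 = 188

Answer: 188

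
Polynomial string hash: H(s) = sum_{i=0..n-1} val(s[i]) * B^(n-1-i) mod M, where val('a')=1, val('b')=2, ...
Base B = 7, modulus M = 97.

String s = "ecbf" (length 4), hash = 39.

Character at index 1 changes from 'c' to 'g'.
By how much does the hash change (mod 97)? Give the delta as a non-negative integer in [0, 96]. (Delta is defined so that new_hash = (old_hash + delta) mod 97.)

Answer: 2

Derivation:
Delta formula: (val(new) - val(old)) * B^(n-1-k) mod M
  val('g') - val('c') = 7 - 3 = 4
  B^(n-1-k) = 7^2 mod 97 = 49
  Delta = 4 * 49 mod 97 = 2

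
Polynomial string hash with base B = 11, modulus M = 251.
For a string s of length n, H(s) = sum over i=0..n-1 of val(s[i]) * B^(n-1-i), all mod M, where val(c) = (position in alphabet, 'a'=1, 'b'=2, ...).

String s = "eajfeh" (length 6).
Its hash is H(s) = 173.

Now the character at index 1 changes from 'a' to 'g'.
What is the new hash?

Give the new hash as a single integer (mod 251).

Answer: 169

Derivation:
val('a') = 1, val('g') = 7
Position k = 1, exponent = n-1-k = 4
B^4 mod M = 11^4 mod 251 = 83
Delta = (7 - 1) * 83 mod 251 = 247
New hash = (173 + 247) mod 251 = 169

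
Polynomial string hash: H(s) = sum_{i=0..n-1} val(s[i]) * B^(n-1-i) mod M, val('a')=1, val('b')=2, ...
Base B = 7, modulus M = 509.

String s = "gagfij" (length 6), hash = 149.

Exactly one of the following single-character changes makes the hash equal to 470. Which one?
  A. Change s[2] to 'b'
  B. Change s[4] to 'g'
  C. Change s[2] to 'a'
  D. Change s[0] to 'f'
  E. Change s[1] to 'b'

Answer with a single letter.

Answer: A

Derivation:
Option A: s[2]='g'->'b', delta=(2-7)*7^3 mod 509 = 321, hash=149+321 mod 509 = 470 <-- target
Option B: s[4]='i'->'g', delta=(7-9)*7^1 mod 509 = 495, hash=149+495 mod 509 = 135
Option C: s[2]='g'->'a', delta=(1-7)*7^3 mod 509 = 487, hash=149+487 mod 509 = 127
Option D: s[0]='g'->'f', delta=(6-7)*7^5 mod 509 = 499, hash=149+499 mod 509 = 139
Option E: s[1]='a'->'b', delta=(2-1)*7^4 mod 509 = 365, hash=149+365 mod 509 = 5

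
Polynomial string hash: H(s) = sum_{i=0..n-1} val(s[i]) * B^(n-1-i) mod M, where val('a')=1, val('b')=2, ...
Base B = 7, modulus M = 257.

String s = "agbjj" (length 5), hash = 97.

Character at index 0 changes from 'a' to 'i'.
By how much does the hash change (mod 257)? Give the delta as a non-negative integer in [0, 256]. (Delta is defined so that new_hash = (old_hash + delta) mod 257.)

Delta formula: (val(new) - val(old)) * B^(n-1-k) mod M
  val('i') - val('a') = 9 - 1 = 8
  B^(n-1-k) = 7^4 mod 257 = 88
  Delta = 8 * 88 mod 257 = 190

Answer: 190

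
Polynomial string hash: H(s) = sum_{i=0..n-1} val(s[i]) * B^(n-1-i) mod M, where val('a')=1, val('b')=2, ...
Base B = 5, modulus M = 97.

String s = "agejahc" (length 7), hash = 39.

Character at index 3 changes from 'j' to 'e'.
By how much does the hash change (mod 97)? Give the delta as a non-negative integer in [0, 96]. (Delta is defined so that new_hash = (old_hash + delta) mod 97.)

Answer: 54

Derivation:
Delta formula: (val(new) - val(old)) * B^(n-1-k) mod M
  val('e') - val('j') = 5 - 10 = -5
  B^(n-1-k) = 5^3 mod 97 = 28
  Delta = -5 * 28 mod 97 = 54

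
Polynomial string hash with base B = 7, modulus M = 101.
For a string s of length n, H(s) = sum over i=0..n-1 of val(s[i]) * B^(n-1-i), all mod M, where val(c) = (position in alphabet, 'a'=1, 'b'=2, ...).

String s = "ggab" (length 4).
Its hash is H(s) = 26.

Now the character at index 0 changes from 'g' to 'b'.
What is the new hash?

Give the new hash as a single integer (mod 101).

Answer: 28

Derivation:
val('g') = 7, val('b') = 2
Position k = 0, exponent = n-1-k = 3
B^3 mod M = 7^3 mod 101 = 40
Delta = (2 - 7) * 40 mod 101 = 2
New hash = (26 + 2) mod 101 = 28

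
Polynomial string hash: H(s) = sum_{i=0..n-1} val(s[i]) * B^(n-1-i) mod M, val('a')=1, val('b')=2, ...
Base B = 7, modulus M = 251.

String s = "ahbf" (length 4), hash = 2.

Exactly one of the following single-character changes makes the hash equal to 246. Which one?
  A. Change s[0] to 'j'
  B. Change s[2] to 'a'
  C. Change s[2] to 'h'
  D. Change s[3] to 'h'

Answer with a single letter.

Option A: s[0]='a'->'j', delta=(10-1)*7^3 mod 251 = 75, hash=2+75 mod 251 = 77
Option B: s[2]='b'->'a', delta=(1-2)*7^1 mod 251 = 244, hash=2+244 mod 251 = 246 <-- target
Option C: s[2]='b'->'h', delta=(8-2)*7^1 mod 251 = 42, hash=2+42 mod 251 = 44
Option D: s[3]='f'->'h', delta=(8-6)*7^0 mod 251 = 2, hash=2+2 mod 251 = 4

Answer: B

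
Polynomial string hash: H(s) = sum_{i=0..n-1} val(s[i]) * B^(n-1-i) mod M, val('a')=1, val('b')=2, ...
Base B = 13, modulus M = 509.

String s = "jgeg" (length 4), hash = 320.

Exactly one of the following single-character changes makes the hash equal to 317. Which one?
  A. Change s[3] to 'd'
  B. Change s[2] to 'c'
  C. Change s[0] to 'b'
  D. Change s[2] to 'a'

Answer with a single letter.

Answer: A

Derivation:
Option A: s[3]='g'->'d', delta=(4-7)*13^0 mod 509 = 506, hash=320+506 mod 509 = 317 <-- target
Option B: s[2]='e'->'c', delta=(3-5)*13^1 mod 509 = 483, hash=320+483 mod 509 = 294
Option C: s[0]='j'->'b', delta=(2-10)*13^3 mod 509 = 239, hash=320+239 mod 509 = 50
Option D: s[2]='e'->'a', delta=(1-5)*13^1 mod 509 = 457, hash=320+457 mod 509 = 268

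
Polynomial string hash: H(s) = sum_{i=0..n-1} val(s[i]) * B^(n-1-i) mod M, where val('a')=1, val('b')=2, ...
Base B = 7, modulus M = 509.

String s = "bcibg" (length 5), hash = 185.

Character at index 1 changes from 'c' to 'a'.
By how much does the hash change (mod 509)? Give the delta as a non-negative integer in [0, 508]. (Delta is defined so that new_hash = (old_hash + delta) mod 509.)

Delta formula: (val(new) - val(old)) * B^(n-1-k) mod M
  val('a') - val('c') = 1 - 3 = -2
  B^(n-1-k) = 7^3 mod 509 = 343
  Delta = -2 * 343 mod 509 = 332

Answer: 332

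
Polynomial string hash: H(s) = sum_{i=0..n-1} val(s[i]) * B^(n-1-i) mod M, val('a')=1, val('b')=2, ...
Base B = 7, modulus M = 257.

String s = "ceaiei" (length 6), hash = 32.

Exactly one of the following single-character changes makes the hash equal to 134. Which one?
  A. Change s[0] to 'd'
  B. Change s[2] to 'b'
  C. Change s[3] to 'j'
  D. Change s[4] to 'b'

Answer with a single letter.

Option A: s[0]='c'->'d', delta=(4-3)*7^5 mod 257 = 102, hash=32+102 mod 257 = 134 <-- target
Option B: s[2]='a'->'b', delta=(2-1)*7^3 mod 257 = 86, hash=32+86 mod 257 = 118
Option C: s[3]='i'->'j', delta=(10-9)*7^2 mod 257 = 49, hash=32+49 mod 257 = 81
Option D: s[4]='e'->'b', delta=(2-5)*7^1 mod 257 = 236, hash=32+236 mod 257 = 11

Answer: A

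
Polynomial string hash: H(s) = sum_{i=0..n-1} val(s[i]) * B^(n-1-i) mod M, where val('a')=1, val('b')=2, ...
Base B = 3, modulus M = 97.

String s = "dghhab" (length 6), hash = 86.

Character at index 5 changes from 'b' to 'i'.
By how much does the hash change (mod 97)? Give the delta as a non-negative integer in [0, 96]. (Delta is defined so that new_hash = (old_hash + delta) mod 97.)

Answer: 7

Derivation:
Delta formula: (val(new) - val(old)) * B^(n-1-k) mod M
  val('i') - val('b') = 9 - 2 = 7
  B^(n-1-k) = 3^0 mod 97 = 1
  Delta = 7 * 1 mod 97 = 7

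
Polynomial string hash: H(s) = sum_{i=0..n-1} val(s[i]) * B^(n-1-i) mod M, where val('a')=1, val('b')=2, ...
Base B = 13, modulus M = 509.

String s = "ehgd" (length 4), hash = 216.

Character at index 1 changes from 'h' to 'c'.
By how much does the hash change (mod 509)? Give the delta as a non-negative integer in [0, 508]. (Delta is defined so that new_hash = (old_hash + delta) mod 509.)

Delta formula: (val(new) - val(old)) * B^(n-1-k) mod M
  val('c') - val('h') = 3 - 8 = -5
  B^(n-1-k) = 13^2 mod 509 = 169
  Delta = -5 * 169 mod 509 = 173

Answer: 173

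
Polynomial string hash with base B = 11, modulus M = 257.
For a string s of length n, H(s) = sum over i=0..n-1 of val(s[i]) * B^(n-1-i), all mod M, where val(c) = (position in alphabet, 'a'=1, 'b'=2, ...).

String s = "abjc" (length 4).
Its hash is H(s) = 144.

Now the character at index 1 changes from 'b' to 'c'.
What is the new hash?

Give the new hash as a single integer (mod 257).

Answer: 8

Derivation:
val('b') = 2, val('c') = 3
Position k = 1, exponent = n-1-k = 2
B^2 mod M = 11^2 mod 257 = 121
Delta = (3 - 2) * 121 mod 257 = 121
New hash = (144 + 121) mod 257 = 8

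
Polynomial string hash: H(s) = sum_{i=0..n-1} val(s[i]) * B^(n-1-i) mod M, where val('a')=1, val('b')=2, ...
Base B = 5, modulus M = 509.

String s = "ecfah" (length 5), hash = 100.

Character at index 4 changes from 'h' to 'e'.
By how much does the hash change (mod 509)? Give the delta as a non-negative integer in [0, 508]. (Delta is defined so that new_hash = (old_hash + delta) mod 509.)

Answer: 506

Derivation:
Delta formula: (val(new) - val(old)) * B^(n-1-k) mod M
  val('e') - val('h') = 5 - 8 = -3
  B^(n-1-k) = 5^0 mod 509 = 1
  Delta = -3 * 1 mod 509 = 506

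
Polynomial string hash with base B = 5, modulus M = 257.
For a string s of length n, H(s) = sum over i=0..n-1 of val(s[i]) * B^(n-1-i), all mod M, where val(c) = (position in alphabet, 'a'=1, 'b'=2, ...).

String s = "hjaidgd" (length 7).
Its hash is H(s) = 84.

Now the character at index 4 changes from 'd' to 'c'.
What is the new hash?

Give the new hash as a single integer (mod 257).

val('d') = 4, val('c') = 3
Position k = 4, exponent = n-1-k = 2
B^2 mod M = 5^2 mod 257 = 25
Delta = (3 - 4) * 25 mod 257 = 232
New hash = (84 + 232) mod 257 = 59

Answer: 59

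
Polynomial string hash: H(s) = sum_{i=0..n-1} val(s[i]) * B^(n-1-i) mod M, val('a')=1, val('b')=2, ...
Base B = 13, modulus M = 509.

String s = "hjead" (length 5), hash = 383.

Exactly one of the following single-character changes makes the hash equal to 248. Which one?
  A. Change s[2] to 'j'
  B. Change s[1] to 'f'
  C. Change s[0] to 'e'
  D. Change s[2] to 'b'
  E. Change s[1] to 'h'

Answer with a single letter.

Option A: s[2]='e'->'j', delta=(10-5)*13^2 mod 509 = 336, hash=383+336 mod 509 = 210
Option B: s[1]='j'->'f', delta=(6-10)*13^3 mod 509 = 374, hash=383+374 mod 509 = 248 <-- target
Option C: s[0]='h'->'e', delta=(5-8)*13^4 mod 509 = 338, hash=383+338 mod 509 = 212
Option D: s[2]='e'->'b', delta=(2-5)*13^2 mod 509 = 2, hash=383+2 mod 509 = 385
Option E: s[1]='j'->'h', delta=(8-10)*13^3 mod 509 = 187, hash=383+187 mod 509 = 61

Answer: B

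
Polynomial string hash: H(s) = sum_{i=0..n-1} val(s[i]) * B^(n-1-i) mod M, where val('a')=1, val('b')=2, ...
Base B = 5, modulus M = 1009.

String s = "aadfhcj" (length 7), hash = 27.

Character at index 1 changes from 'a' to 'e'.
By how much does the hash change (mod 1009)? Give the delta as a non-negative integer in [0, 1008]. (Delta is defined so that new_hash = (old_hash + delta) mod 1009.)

Answer: 392

Derivation:
Delta formula: (val(new) - val(old)) * B^(n-1-k) mod M
  val('e') - val('a') = 5 - 1 = 4
  B^(n-1-k) = 5^5 mod 1009 = 98
  Delta = 4 * 98 mod 1009 = 392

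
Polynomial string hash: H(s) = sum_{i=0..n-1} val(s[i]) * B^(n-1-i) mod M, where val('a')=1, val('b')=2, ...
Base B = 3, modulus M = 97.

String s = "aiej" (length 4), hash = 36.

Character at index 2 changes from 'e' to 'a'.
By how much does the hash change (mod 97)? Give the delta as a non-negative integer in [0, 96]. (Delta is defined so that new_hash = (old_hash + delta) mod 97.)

Delta formula: (val(new) - val(old)) * B^(n-1-k) mod M
  val('a') - val('e') = 1 - 5 = -4
  B^(n-1-k) = 3^1 mod 97 = 3
  Delta = -4 * 3 mod 97 = 85

Answer: 85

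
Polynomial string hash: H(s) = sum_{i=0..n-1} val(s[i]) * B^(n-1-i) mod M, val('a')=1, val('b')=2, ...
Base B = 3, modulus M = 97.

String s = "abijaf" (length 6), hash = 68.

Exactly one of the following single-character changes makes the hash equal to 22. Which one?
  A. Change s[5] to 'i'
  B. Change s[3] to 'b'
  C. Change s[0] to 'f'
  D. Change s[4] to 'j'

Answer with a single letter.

Option A: s[5]='f'->'i', delta=(9-6)*3^0 mod 97 = 3, hash=68+3 mod 97 = 71
Option B: s[3]='j'->'b', delta=(2-10)*3^2 mod 97 = 25, hash=68+25 mod 97 = 93
Option C: s[0]='a'->'f', delta=(6-1)*3^5 mod 97 = 51, hash=68+51 mod 97 = 22 <-- target
Option D: s[4]='a'->'j', delta=(10-1)*3^1 mod 97 = 27, hash=68+27 mod 97 = 95

Answer: C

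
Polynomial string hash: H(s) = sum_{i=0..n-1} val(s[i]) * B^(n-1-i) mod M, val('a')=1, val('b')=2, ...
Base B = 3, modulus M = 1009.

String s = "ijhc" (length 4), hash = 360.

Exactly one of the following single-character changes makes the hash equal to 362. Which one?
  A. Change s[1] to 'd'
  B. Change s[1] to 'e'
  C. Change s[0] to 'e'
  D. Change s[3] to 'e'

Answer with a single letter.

Answer: D

Derivation:
Option A: s[1]='j'->'d', delta=(4-10)*3^2 mod 1009 = 955, hash=360+955 mod 1009 = 306
Option B: s[1]='j'->'e', delta=(5-10)*3^2 mod 1009 = 964, hash=360+964 mod 1009 = 315
Option C: s[0]='i'->'e', delta=(5-9)*3^3 mod 1009 = 901, hash=360+901 mod 1009 = 252
Option D: s[3]='c'->'e', delta=(5-3)*3^0 mod 1009 = 2, hash=360+2 mod 1009 = 362 <-- target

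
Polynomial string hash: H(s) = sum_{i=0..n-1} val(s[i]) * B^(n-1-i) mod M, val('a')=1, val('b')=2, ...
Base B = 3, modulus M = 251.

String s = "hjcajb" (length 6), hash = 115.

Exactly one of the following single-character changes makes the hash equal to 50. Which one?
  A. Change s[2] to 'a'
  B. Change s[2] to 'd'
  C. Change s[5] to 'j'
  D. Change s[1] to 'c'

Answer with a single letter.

Option A: s[2]='c'->'a', delta=(1-3)*3^3 mod 251 = 197, hash=115+197 mod 251 = 61
Option B: s[2]='c'->'d', delta=(4-3)*3^3 mod 251 = 27, hash=115+27 mod 251 = 142
Option C: s[5]='b'->'j', delta=(10-2)*3^0 mod 251 = 8, hash=115+8 mod 251 = 123
Option D: s[1]='j'->'c', delta=(3-10)*3^4 mod 251 = 186, hash=115+186 mod 251 = 50 <-- target

Answer: D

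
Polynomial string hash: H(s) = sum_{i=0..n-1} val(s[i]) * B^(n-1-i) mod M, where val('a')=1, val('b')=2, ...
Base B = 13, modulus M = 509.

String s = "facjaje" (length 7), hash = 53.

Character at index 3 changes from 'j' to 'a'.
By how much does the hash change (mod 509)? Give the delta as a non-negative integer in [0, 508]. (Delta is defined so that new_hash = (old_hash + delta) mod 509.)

Delta formula: (val(new) - val(old)) * B^(n-1-k) mod M
  val('a') - val('j') = 1 - 10 = -9
  B^(n-1-k) = 13^3 mod 509 = 161
  Delta = -9 * 161 mod 509 = 78

Answer: 78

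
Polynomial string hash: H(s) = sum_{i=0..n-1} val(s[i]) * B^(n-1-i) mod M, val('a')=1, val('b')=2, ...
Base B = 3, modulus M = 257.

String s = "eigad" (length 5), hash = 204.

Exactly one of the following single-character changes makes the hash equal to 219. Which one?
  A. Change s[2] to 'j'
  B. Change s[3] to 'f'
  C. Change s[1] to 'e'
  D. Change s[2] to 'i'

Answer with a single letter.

Answer: B

Derivation:
Option A: s[2]='g'->'j', delta=(10-7)*3^2 mod 257 = 27, hash=204+27 mod 257 = 231
Option B: s[3]='a'->'f', delta=(6-1)*3^1 mod 257 = 15, hash=204+15 mod 257 = 219 <-- target
Option C: s[1]='i'->'e', delta=(5-9)*3^3 mod 257 = 149, hash=204+149 mod 257 = 96
Option D: s[2]='g'->'i', delta=(9-7)*3^2 mod 257 = 18, hash=204+18 mod 257 = 222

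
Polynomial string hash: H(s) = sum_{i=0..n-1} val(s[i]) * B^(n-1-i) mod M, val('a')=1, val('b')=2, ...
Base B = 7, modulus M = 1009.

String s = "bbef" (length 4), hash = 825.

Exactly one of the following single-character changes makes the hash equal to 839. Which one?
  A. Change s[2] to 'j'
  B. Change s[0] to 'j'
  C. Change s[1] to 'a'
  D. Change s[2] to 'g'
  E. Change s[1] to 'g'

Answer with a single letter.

Answer: D

Derivation:
Option A: s[2]='e'->'j', delta=(10-5)*7^1 mod 1009 = 35, hash=825+35 mod 1009 = 860
Option B: s[0]='b'->'j', delta=(10-2)*7^3 mod 1009 = 726, hash=825+726 mod 1009 = 542
Option C: s[1]='b'->'a', delta=(1-2)*7^2 mod 1009 = 960, hash=825+960 mod 1009 = 776
Option D: s[2]='e'->'g', delta=(7-5)*7^1 mod 1009 = 14, hash=825+14 mod 1009 = 839 <-- target
Option E: s[1]='b'->'g', delta=(7-2)*7^2 mod 1009 = 245, hash=825+245 mod 1009 = 61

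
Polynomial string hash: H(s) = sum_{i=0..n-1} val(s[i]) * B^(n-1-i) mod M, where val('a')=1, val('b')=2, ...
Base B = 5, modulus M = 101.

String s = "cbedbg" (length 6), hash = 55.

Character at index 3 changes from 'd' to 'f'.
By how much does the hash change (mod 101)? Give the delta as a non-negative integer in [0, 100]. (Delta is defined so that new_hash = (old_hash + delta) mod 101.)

Answer: 50

Derivation:
Delta formula: (val(new) - val(old)) * B^(n-1-k) mod M
  val('f') - val('d') = 6 - 4 = 2
  B^(n-1-k) = 5^2 mod 101 = 25
  Delta = 2 * 25 mod 101 = 50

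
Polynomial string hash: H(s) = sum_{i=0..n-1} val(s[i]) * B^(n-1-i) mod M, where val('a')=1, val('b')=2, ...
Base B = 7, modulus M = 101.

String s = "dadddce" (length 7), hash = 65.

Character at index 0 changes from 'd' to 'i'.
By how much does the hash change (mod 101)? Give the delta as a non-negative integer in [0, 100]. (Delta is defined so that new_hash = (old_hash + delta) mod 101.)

Answer: 21

Derivation:
Delta formula: (val(new) - val(old)) * B^(n-1-k) mod M
  val('i') - val('d') = 9 - 4 = 5
  B^(n-1-k) = 7^6 mod 101 = 85
  Delta = 5 * 85 mod 101 = 21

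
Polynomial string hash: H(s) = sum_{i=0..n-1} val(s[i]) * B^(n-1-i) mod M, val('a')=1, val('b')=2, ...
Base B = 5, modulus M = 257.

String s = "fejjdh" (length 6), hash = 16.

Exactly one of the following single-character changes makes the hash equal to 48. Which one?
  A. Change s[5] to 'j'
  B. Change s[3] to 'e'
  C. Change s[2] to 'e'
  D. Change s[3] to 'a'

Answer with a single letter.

Answer: D

Derivation:
Option A: s[5]='h'->'j', delta=(10-8)*5^0 mod 257 = 2, hash=16+2 mod 257 = 18
Option B: s[3]='j'->'e', delta=(5-10)*5^2 mod 257 = 132, hash=16+132 mod 257 = 148
Option C: s[2]='j'->'e', delta=(5-10)*5^3 mod 257 = 146, hash=16+146 mod 257 = 162
Option D: s[3]='j'->'a', delta=(1-10)*5^2 mod 257 = 32, hash=16+32 mod 257 = 48 <-- target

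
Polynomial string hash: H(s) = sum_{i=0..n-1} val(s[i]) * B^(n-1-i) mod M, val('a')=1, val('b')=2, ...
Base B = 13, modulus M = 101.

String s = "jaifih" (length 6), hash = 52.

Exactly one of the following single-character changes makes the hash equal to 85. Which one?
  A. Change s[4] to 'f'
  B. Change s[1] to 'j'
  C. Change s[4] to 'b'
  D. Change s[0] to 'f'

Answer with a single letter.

Answer: D

Derivation:
Option A: s[4]='i'->'f', delta=(6-9)*13^1 mod 101 = 62, hash=52+62 mod 101 = 13
Option B: s[1]='a'->'j', delta=(10-1)*13^4 mod 101 = 4, hash=52+4 mod 101 = 56
Option C: s[4]='i'->'b', delta=(2-9)*13^1 mod 101 = 10, hash=52+10 mod 101 = 62
Option D: s[0]='j'->'f', delta=(6-10)*13^5 mod 101 = 33, hash=52+33 mod 101 = 85 <-- target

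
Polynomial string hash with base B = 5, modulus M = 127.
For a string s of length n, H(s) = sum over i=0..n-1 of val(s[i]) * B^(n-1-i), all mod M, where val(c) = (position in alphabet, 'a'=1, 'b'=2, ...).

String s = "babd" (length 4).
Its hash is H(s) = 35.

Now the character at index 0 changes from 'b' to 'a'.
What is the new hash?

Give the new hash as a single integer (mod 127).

val('b') = 2, val('a') = 1
Position k = 0, exponent = n-1-k = 3
B^3 mod M = 5^3 mod 127 = 125
Delta = (1 - 2) * 125 mod 127 = 2
New hash = (35 + 2) mod 127 = 37

Answer: 37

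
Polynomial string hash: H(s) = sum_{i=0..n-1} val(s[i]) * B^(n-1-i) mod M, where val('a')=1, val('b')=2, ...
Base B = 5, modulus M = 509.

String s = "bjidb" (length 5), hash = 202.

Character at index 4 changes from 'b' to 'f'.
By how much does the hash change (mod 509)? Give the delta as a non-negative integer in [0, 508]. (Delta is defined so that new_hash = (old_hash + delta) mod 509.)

Delta formula: (val(new) - val(old)) * B^(n-1-k) mod M
  val('f') - val('b') = 6 - 2 = 4
  B^(n-1-k) = 5^0 mod 509 = 1
  Delta = 4 * 1 mod 509 = 4

Answer: 4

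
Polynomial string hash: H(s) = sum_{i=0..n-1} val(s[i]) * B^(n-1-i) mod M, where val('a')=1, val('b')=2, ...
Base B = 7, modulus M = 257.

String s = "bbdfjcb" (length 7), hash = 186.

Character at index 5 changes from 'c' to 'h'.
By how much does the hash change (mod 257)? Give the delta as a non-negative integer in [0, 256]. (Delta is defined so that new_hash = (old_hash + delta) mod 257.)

Answer: 35

Derivation:
Delta formula: (val(new) - val(old)) * B^(n-1-k) mod M
  val('h') - val('c') = 8 - 3 = 5
  B^(n-1-k) = 7^1 mod 257 = 7
  Delta = 5 * 7 mod 257 = 35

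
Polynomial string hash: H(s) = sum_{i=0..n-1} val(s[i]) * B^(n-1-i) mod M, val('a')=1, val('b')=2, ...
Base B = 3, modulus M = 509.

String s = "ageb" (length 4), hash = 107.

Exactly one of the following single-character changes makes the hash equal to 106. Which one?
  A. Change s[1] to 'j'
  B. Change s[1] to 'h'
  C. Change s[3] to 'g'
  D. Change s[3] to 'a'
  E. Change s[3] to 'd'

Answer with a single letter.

Option A: s[1]='g'->'j', delta=(10-7)*3^2 mod 509 = 27, hash=107+27 mod 509 = 134
Option B: s[1]='g'->'h', delta=(8-7)*3^2 mod 509 = 9, hash=107+9 mod 509 = 116
Option C: s[3]='b'->'g', delta=(7-2)*3^0 mod 509 = 5, hash=107+5 mod 509 = 112
Option D: s[3]='b'->'a', delta=(1-2)*3^0 mod 509 = 508, hash=107+508 mod 509 = 106 <-- target
Option E: s[3]='b'->'d', delta=(4-2)*3^0 mod 509 = 2, hash=107+2 mod 509 = 109

Answer: D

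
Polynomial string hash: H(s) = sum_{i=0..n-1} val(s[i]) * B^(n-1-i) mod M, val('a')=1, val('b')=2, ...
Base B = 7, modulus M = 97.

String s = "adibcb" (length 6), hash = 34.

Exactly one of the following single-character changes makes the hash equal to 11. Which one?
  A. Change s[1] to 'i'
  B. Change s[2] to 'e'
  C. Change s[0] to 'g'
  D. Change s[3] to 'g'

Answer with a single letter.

Option A: s[1]='d'->'i', delta=(9-4)*7^4 mod 97 = 74, hash=34+74 mod 97 = 11 <-- target
Option B: s[2]='i'->'e', delta=(5-9)*7^3 mod 97 = 83, hash=34+83 mod 97 = 20
Option C: s[0]='a'->'g', delta=(7-1)*7^5 mod 97 = 59, hash=34+59 mod 97 = 93
Option D: s[3]='b'->'g', delta=(7-2)*7^2 mod 97 = 51, hash=34+51 mod 97 = 85

Answer: A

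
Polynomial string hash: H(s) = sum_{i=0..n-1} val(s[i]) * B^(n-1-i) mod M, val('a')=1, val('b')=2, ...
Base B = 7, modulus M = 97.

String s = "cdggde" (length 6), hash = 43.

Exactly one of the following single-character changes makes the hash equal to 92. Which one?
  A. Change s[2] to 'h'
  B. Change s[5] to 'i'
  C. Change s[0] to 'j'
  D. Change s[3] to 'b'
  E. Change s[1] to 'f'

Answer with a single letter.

Option A: s[2]='g'->'h', delta=(8-7)*7^3 mod 97 = 52, hash=43+52 mod 97 = 95
Option B: s[5]='e'->'i', delta=(9-5)*7^0 mod 97 = 4, hash=43+4 mod 97 = 47
Option C: s[0]='c'->'j', delta=(10-3)*7^5 mod 97 = 85, hash=43+85 mod 97 = 31
Option D: s[3]='g'->'b', delta=(2-7)*7^2 mod 97 = 46, hash=43+46 mod 97 = 89
Option E: s[1]='d'->'f', delta=(6-4)*7^4 mod 97 = 49, hash=43+49 mod 97 = 92 <-- target

Answer: E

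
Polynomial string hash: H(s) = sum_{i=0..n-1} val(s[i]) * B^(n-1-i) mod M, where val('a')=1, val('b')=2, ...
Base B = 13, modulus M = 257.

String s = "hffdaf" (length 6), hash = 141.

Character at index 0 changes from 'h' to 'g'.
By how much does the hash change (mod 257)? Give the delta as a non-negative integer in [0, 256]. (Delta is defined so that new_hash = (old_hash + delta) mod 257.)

Delta formula: (val(new) - val(old)) * B^(n-1-k) mod M
  val('g') - val('h') = 7 - 8 = -1
  B^(n-1-k) = 13^5 mod 257 = 185
  Delta = -1 * 185 mod 257 = 72

Answer: 72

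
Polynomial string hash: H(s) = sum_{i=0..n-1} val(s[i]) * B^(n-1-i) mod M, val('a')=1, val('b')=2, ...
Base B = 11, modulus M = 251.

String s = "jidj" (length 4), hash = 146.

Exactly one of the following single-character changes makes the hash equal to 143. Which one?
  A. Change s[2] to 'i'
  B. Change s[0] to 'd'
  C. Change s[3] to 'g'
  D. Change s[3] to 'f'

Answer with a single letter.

Answer: C

Derivation:
Option A: s[2]='d'->'i', delta=(9-4)*11^1 mod 251 = 55, hash=146+55 mod 251 = 201
Option B: s[0]='j'->'d', delta=(4-10)*11^3 mod 251 = 46, hash=146+46 mod 251 = 192
Option C: s[3]='j'->'g', delta=(7-10)*11^0 mod 251 = 248, hash=146+248 mod 251 = 143 <-- target
Option D: s[3]='j'->'f', delta=(6-10)*11^0 mod 251 = 247, hash=146+247 mod 251 = 142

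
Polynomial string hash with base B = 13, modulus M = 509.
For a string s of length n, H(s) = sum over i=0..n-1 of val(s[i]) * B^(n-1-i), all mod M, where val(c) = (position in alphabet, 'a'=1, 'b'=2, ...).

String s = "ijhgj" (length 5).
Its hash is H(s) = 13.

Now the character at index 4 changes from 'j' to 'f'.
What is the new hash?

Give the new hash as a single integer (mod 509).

val('j') = 10, val('f') = 6
Position k = 4, exponent = n-1-k = 0
B^0 mod M = 13^0 mod 509 = 1
Delta = (6 - 10) * 1 mod 509 = 505
New hash = (13 + 505) mod 509 = 9

Answer: 9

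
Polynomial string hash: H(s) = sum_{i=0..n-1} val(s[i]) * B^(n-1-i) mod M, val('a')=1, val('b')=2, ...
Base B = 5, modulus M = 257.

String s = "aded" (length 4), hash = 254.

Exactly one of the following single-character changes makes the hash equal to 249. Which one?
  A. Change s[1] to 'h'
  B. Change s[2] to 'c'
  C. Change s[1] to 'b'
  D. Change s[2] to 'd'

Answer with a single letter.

Answer: D

Derivation:
Option A: s[1]='d'->'h', delta=(8-4)*5^2 mod 257 = 100, hash=254+100 mod 257 = 97
Option B: s[2]='e'->'c', delta=(3-5)*5^1 mod 257 = 247, hash=254+247 mod 257 = 244
Option C: s[1]='d'->'b', delta=(2-4)*5^2 mod 257 = 207, hash=254+207 mod 257 = 204
Option D: s[2]='e'->'d', delta=(4-5)*5^1 mod 257 = 252, hash=254+252 mod 257 = 249 <-- target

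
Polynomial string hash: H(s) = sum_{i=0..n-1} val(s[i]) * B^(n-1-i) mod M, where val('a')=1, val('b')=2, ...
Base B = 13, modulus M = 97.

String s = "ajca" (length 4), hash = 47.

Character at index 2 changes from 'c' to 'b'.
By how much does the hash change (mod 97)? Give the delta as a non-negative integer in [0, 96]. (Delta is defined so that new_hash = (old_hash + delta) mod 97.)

Answer: 84

Derivation:
Delta formula: (val(new) - val(old)) * B^(n-1-k) mod M
  val('b') - val('c') = 2 - 3 = -1
  B^(n-1-k) = 13^1 mod 97 = 13
  Delta = -1 * 13 mod 97 = 84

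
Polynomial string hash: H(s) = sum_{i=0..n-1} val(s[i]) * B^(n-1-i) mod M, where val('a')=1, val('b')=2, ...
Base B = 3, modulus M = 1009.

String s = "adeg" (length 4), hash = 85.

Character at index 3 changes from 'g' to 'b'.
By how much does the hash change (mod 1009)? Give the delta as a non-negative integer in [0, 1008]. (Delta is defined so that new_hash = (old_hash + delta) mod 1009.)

Delta formula: (val(new) - val(old)) * B^(n-1-k) mod M
  val('b') - val('g') = 2 - 7 = -5
  B^(n-1-k) = 3^0 mod 1009 = 1
  Delta = -5 * 1 mod 1009 = 1004

Answer: 1004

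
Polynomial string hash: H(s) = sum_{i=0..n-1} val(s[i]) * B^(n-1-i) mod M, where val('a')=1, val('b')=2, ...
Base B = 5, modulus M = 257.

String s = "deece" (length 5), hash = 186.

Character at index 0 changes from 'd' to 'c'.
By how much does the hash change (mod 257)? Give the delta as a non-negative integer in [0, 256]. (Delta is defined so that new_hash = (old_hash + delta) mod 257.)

Answer: 146

Derivation:
Delta formula: (val(new) - val(old)) * B^(n-1-k) mod M
  val('c') - val('d') = 3 - 4 = -1
  B^(n-1-k) = 5^4 mod 257 = 111
  Delta = -1 * 111 mod 257 = 146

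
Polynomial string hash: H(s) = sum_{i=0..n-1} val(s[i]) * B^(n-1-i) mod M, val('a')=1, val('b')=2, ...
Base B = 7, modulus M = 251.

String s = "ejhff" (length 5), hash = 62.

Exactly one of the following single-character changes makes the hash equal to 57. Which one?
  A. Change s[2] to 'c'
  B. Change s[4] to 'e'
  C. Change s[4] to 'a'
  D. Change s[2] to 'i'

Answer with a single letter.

Option A: s[2]='h'->'c', delta=(3-8)*7^2 mod 251 = 6, hash=62+6 mod 251 = 68
Option B: s[4]='f'->'e', delta=(5-6)*7^0 mod 251 = 250, hash=62+250 mod 251 = 61
Option C: s[4]='f'->'a', delta=(1-6)*7^0 mod 251 = 246, hash=62+246 mod 251 = 57 <-- target
Option D: s[2]='h'->'i', delta=(9-8)*7^2 mod 251 = 49, hash=62+49 mod 251 = 111

Answer: C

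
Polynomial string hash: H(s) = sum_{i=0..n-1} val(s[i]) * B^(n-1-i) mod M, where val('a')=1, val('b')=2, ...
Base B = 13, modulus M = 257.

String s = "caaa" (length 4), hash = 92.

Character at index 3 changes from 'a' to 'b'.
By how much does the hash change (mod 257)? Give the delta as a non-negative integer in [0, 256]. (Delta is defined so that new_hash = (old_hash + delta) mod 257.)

Answer: 1

Derivation:
Delta formula: (val(new) - val(old)) * B^(n-1-k) mod M
  val('b') - val('a') = 2 - 1 = 1
  B^(n-1-k) = 13^0 mod 257 = 1
  Delta = 1 * 1 mod 257 = 1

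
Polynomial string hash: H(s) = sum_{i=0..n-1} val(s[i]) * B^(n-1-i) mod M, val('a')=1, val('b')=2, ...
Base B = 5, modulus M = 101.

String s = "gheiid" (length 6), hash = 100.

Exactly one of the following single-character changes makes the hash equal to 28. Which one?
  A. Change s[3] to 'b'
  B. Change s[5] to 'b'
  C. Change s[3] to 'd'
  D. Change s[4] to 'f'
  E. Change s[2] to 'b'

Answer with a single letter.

Answer: E

Derivation:
Option A: s[3]='i'->'b', delta=(2-9)*5^2 mod 101 = 27, hash=100+27 mod 101 = 26
Option B: s[5]='d'->'b', delta=(2-4)*5^0 mod 101 = 99, hash=100+99 mod 101 = 98
Option C: s[3]='i'->'d', delta=(4-9)*5^2 mod 101 = 77, hash=100+77 mod 101 = 76
Option D: s[4]='i'->'f', delta=(6-9)*5^1 mod 101 = 86, hash=100+86 mod 101 = 85
Option E: s[2]='e'->'b', delta=(2-5)*5^3 mod 101 = 29, hash=100+29 mod 101 = 28 <-- target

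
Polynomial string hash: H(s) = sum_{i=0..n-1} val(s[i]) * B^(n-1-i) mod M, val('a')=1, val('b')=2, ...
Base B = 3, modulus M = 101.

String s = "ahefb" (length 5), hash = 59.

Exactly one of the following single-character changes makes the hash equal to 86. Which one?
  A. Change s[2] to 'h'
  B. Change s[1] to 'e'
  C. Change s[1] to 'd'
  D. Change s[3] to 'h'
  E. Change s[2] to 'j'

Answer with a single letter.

Option A: s[2]='e'->'h', delta=(8-5)*3^2 mod 101 = 27, hash=59+27 mod 101 = 86 <-- target
Option B: s[1]='h'->'e', delta=(5-8)*3^3 mod 101 = 20, hash=59+20 mod 101 = 79
Option C: s[1]='h'->'d', delta=(4-8)*3^3 mod 101 = 94, hash=59+94 mod 101 = 52
Option D: s[3]='f'->'h', delta=(8-6)*3^1 mod 101 = 6, hash=59+6 mod 101 = 65
Option E: s[2]='e'->'j', delta=(10-5)*3^2 mod 101 = 45, hash=59+45 mod 101 = 3

Answer: A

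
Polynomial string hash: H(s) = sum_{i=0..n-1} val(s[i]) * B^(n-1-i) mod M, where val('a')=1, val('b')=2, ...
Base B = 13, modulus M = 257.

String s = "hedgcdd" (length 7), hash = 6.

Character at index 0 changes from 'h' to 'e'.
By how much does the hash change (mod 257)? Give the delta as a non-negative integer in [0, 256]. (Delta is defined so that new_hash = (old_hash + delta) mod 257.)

Answer: 238

Derivation:
Delta formula: (val(new) - val(old)) * B^(n-1-k) mod M
  val('e') - val('h') = 5 - 8 = -3
  B^(n-1-k) = 13^6 mod 257 = 92
  Delta = -3 * 92 mod 257 = 238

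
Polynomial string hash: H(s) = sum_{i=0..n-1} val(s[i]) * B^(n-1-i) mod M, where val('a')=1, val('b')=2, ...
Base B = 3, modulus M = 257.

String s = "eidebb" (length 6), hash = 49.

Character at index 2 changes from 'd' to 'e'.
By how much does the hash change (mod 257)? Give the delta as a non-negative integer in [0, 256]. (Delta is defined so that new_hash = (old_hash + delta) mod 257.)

Delta formula: (val(new) - val(old)) * B^(n-1-k) mod M
  val('e') - val('d') = 5 - 4 = 1
  B^(n-1-k) = 3^3 mod 257 = 27
  Delta = 1 * 27 mod 257 = 27

Answer: 27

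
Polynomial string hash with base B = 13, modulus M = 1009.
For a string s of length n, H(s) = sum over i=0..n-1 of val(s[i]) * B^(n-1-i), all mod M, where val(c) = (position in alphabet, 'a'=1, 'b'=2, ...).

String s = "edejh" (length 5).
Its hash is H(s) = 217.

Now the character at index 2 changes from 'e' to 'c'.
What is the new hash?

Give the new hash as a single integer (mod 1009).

Answer: 888

Derivation:
val('e') = 5, val('c') = 3
Position k = 2, exponent = n-1-k = 2
B^2 mod M = 13^2 mod 1009 = 169
Delta = (3 - 5) * 169 mod 1009 = 671
New hash = (217 + 671) mod 1009 = 888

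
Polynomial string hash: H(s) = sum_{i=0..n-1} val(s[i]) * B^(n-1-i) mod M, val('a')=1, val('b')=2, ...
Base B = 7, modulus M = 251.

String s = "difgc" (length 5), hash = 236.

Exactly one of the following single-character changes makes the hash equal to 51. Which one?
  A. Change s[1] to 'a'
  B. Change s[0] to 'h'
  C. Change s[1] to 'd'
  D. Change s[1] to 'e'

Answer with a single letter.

Answer: B

Derivation:
Option A: s[1]='i'->'a', delta=(1-9)*7^3 mod 251 = 17, hash=236+17 mod 251 = 2
Option B: s[0]='d'->'h', delta=(8-4)*7^4 mod 251 = 66, hash=236+66 mod 251 = 51 <-- target
Option C: s[1]='i'->'d', delta=(4-9)*7^3 mod 251 = 42, hash=236+42 mod 251 = 27
Option D: s[1]='i'->'e', delta=(5-9)*7^3 mod 251 = 134, hash=236+134 mod 251 = 119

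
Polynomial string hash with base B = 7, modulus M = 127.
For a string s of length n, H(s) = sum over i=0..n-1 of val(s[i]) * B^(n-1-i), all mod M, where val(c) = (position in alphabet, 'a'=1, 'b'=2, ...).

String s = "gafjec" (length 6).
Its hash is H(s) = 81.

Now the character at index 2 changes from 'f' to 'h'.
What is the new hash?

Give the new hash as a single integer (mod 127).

val('f') = 6, val('h') = 8
Position k = 2, exponent = n-1-k = 3
B^3 mod M = 7^3 mod 127 = 89
Delta = (8 - 6) * 89 mod 127 = 51
New hash = (81 + 51) mod 127 = 5

Answer: 5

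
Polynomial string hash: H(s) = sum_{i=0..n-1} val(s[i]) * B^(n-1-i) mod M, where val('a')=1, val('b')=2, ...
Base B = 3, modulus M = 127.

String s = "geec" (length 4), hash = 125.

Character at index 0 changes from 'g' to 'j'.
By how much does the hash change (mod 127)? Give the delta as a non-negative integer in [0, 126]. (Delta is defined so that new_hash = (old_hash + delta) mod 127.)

Delta formula: (val(new) - val(old)) * B^(n-1-k) mod M
  val('j') - val('g') = 10 - 7 = 3
  B^(n-1-k) = 3^3 mod 127 = 27
  Delta = 3 * 27 mod 127 = 81

Answer: 81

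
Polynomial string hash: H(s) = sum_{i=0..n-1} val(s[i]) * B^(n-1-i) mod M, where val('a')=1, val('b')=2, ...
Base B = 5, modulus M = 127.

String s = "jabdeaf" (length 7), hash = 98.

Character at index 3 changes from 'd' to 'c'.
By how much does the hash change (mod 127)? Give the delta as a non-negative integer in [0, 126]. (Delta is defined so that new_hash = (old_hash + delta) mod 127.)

Delta formula: (val(new) - val(old)) * B^(n-1-k) mod M
  val('c') - val('d') = 3 - 4 = -1
  B^(n-1-k) = 5^3 mod 127 = 125
  Delta = -1 * 125 mod 127 = 2

Answer: 2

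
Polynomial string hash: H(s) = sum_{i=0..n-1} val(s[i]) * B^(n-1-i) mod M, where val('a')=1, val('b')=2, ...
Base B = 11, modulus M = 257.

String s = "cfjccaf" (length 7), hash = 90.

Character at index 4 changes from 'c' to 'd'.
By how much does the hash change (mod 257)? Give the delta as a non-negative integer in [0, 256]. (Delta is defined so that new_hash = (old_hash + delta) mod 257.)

Delta formula: (val(new) - val(old)) * B^(n-1-k) mod M
  val('d') - val('c') = 4 - 3 = 1
  B^(n-1-k) = 11^2 mod 257 = 121
  Delta = 1 * 121 mod 257 = 121

Answer: 121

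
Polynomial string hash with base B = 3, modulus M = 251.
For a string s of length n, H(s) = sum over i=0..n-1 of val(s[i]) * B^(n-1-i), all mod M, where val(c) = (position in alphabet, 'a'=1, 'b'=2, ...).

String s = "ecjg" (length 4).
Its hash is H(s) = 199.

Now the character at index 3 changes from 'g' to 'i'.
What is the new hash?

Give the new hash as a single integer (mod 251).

val('g') = 7, val('i') = 9
Position k = 3, exponent = n-1-k = 0
B^0 mod M = 3^0 mod 251 = 1
Delta = (9 - 7) * 1 mod 251 = 2
New hash = (199 + 2) mod 251 = 201

Answer: 201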